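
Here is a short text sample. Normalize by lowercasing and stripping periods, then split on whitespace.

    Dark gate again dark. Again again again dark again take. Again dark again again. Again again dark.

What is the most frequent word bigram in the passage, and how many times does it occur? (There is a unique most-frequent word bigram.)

Bigram frequencies (highest first):
  again again: 5
  again dark: 4
  dark again: 3
  dark gate: 1
  gate again: 1
  again take: 1
  … (1 more, each ≤ 1)

"again again", 5 times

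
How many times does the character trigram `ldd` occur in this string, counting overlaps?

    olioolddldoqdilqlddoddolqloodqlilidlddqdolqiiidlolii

Sliding a length-3 window over the 52 characters (50 positions):
  position 6–8: ldd
  position 17–19: ldd
  position 36–38: ldd

3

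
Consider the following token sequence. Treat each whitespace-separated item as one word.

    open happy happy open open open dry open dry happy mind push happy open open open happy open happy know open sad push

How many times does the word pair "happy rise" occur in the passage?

0

Scanning the 22 overlapping bigram windows for "happy rise":
  (none found)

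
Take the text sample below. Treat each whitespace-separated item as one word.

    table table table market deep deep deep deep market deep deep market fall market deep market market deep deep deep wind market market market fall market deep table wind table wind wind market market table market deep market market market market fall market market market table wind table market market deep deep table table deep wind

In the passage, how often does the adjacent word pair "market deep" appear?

Scanning the 55 overlapping bigram windows for "market deep":
  position 4–5: market deep
  position 9–10: market deep
  position 14–15: market deep
  position 17–18: market deep
  position 26–27: market deep
  position 36–37: market deep
  position 50–51: market deep

7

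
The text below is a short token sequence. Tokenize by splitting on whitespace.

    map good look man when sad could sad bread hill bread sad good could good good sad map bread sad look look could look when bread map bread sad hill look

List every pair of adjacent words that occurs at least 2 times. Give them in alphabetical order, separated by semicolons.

bread sad; map bread

Bigram counts meeting the condition (at least 2 times):
  bread sad: 3
  map bread: 2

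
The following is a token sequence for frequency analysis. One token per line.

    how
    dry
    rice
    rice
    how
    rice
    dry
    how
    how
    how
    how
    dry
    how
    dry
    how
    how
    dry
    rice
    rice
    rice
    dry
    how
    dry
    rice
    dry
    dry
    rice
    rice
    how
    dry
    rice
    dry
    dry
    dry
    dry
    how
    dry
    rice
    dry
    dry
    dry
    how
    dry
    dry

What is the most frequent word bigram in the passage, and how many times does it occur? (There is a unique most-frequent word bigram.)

Bigram frequencies (highest first):
  how dry: 8
  dry dry: 7
  dry rice: 6
  dry how: 6
  rice dry: 5
  rice rice: 4
  … (3 more, each ≤ 4)

"how dry", 8 times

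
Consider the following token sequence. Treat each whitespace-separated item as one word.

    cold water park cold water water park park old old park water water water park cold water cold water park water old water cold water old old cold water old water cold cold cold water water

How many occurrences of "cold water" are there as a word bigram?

7

Scanning the 35 overlapping bigram windows for "cold water":
  position 1–2: cold water
  position 4–5: cold water
  position 16–17: cold water
  position 18–19: cold water
  position 24–25: cold water
  position 28–29: cold water
  position 34–35: cold water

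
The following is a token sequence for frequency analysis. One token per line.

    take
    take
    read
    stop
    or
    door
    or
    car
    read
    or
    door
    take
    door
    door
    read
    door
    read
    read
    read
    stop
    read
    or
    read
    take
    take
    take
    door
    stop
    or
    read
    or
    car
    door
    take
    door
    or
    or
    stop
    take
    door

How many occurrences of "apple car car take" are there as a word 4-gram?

Scanning the 37 overlapping 4-gram windows for "apple car car take":
  (none found)

0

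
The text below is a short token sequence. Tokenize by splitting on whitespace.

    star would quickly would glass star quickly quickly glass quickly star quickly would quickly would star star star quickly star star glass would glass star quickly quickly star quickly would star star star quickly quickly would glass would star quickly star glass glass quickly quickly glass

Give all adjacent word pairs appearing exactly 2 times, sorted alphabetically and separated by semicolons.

Bigram counts meeting the condition (exactly 2 times):
  glass quickly: 2
  glass star: 2
  glass would: 2
  quickly glass: 2
  star glass: 2
  would quickly: 2

glass quickly; glass star; glass would; quickly glass; star glass; would quickly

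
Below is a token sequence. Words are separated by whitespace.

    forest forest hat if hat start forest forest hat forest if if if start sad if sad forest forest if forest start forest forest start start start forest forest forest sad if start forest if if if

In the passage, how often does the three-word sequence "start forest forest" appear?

3

Scanning the 35 overlapping trigram windows for "start forest forest":
  position 6–8: start forest forest
  position 22–24: start forest forest
  position 27–29: start forest forest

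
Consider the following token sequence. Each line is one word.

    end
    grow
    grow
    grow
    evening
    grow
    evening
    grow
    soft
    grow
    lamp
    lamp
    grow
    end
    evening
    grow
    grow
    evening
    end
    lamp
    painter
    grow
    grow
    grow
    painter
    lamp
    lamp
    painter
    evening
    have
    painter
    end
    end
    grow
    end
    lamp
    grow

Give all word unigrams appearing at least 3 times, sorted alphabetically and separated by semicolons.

Unigram counts meeting the condition (at least 3 times):
  end: 6
  evening: 5
  grow: 14
  lamp: 6
  painter: 4

end; evening; grow; lamp; painter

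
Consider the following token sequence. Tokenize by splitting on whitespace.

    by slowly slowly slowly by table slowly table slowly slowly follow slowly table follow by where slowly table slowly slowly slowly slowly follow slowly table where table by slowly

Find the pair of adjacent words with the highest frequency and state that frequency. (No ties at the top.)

"slowly slowly", 6 times

Bigram frequencies (highest first):
  slowly slowly: 6
  slowly table: 4
  table slowly: 3
  by slowly: 2
  slowly follow: 2
  follow slowly: 2
  … (9 more, each ≤ 1)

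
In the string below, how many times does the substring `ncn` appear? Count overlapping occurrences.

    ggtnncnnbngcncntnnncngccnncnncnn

5

Sliding a length-3 window over the 32 characters (30 positions):
  position 5–7: ncn
  position 13–15: ncn
  position 19–21: ncn
  position 26–28: ncn
  position 29–31: ncn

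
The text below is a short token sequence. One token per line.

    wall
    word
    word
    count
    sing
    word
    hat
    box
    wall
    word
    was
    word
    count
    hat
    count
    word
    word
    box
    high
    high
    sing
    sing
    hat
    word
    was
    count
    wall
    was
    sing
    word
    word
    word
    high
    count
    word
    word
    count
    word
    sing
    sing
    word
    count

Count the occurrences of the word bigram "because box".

0

Scanning the 41 overlapping bigram windows for "because box":
  (none found)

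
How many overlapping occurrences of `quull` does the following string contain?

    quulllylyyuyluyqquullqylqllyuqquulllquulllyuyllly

4

Sliding a length-5 window over the 49 characters (45 positions):
  position 1–5: quull
  position 17–21: quull
  position 31–35: quull
  position 37–41: quull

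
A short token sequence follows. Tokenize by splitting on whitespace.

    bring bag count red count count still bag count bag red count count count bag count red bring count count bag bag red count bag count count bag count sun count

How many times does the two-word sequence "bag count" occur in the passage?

5

Scanning the 30 overlapping bigram windows for "bag count":
  position 2–3: bag count
  position 8–9: bag count
  position 15–16: bag count
  position 25–26: bag count
  position 28–29: bag count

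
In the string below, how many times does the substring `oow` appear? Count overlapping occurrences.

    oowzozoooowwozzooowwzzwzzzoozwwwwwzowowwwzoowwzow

4

Sliding a length-3 window over the 49 characters (47 positions):
  position 1–3: oow
  position 9–11: oow
  position 17–19: oow
  position 43–45: oow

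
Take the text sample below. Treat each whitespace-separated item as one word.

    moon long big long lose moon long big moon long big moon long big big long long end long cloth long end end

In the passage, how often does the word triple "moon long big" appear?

Scanning the 21 overlapping trigram windows for "moon long big":
  position 1–3: moon long big
  position 6–8: moon long big
  position 9–11: moon long big
  position 12–14: moon long big

4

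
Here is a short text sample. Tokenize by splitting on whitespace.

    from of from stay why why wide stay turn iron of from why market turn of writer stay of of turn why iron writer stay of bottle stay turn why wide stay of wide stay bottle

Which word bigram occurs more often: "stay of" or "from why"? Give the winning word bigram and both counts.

"stay of" (3 vs 1)

"stay of": 3 occurrences
"from why": 1 occurrence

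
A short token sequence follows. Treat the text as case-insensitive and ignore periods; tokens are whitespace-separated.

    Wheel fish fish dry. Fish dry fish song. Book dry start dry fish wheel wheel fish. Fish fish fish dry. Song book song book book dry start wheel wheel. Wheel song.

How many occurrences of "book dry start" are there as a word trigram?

2

Scanning the 29 overlapping trigram windows for "book dry start":
  position 9–11: book dry start
  position 25–27: book dry start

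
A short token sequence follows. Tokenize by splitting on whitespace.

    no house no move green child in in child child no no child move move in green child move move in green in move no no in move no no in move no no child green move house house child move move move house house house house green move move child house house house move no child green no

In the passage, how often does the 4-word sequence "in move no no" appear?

Scanning the 56 overlapping 4-gram windows for "in move no no":
  position 23–26: in move no no
  position 27–30: in move no no
  position 31–34: in move no no

3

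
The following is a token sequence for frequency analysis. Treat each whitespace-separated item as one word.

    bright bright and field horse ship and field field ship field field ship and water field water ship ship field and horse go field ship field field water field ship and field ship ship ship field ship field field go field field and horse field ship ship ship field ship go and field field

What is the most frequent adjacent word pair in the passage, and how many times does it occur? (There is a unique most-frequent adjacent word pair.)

Bigram frequencies (highest first):
  field ship: 8
  field field: 6
  ship field: 6
  ship ship: 5
  and field: 4
  ship and: 3
  … (16 more, each ≤ 2)

"field ship", 8 times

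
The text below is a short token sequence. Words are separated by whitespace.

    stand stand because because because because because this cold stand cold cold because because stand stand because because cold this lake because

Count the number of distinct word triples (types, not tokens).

22 tokens → 20 trigram windows in total.
Repeated trigrams (each contributes count−1 duplicates):
  because because because: 3
  stand because because: 2
  stand stand because: 2
4 duplicate windows → 20 − 4 = 16 distinct.

16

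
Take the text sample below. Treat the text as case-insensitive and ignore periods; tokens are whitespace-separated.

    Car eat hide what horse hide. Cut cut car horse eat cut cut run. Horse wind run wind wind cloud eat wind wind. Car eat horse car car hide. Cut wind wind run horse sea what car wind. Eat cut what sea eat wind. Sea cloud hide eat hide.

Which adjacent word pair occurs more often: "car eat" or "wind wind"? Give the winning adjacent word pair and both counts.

"wind wind" (3 vs 2)

"car eat": 2 occurrences
"wind wind": 3 occurrences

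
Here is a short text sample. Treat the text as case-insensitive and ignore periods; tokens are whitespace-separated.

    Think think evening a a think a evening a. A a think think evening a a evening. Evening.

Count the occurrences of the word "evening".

Scanning the 18 tokens for "evening":
  position 3: evening
  position 8: evening
  position 14: evening
  position 17: evening
  position 18: evening

5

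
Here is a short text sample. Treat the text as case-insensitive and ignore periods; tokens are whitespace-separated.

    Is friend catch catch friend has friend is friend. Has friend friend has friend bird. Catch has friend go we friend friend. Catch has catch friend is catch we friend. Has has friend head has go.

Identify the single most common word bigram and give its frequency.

"has friend", 5 times

Bigram frequencies (highest first):
  has friend: 5
  friend has: 4
  is friend: 2
  friend catch: 2
  catch friend: 2
  friend is: 2
  … (15 more, each ≤ 2)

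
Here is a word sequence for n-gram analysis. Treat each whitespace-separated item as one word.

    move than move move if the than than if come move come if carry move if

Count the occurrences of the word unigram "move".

Scanning the 16 tokens for "move":
  position 1: move
  position 3: move
  position 4: move
  position 11: move
  position 15: move

5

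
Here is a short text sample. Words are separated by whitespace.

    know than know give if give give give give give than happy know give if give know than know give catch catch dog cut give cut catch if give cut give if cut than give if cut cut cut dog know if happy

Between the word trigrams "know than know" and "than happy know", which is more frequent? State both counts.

"know than know" (2 vs 1)

"know than know": 2 occurrences
"than happy know": 1 occurrence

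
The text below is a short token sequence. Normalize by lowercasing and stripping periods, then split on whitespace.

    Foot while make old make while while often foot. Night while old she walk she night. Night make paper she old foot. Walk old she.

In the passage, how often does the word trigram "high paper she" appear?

0

Scanning the 23 overlapping trigram windows for "high paper she":
  (none found)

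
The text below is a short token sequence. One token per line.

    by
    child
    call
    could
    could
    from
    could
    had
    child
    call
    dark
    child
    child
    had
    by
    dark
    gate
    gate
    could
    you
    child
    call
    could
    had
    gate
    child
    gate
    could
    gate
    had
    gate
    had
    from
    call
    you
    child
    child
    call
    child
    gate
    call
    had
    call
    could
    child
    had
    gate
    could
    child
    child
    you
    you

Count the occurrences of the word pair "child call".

Scanning the 51 overlapping bigram windows for "child call":
  position 2–3: child call
  position 9–10: child call
  position 21–22: child call
  position 37–38: child call

4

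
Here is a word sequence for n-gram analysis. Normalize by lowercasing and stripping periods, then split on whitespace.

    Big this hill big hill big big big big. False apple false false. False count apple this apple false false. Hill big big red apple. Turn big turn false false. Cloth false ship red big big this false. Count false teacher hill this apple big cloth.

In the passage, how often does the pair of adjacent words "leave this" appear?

0

Scanning the 45 overlapping bigram windows for "leave this":
  (none found)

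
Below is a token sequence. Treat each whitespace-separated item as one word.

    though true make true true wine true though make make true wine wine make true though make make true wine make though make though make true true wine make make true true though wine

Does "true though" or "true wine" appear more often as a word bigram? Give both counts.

"true wine" (4 vs 3)

"true though": 3 occurrences
"true wine": 4 occurrences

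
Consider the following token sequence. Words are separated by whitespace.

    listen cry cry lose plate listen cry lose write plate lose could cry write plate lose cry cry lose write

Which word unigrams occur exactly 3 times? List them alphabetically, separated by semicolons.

plate; write

Unigram counts meeting the condition (exactly 3 times):
  plate: 3
  write: 3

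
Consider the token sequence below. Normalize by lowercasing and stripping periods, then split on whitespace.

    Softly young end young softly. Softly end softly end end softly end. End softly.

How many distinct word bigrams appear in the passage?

8

14 tokens → 13 bigram windows in total.
Repeated bigrams (each contributes count−1 duplicates):
  end softly: 3
  softly end: 3
  end end: 2
5 duplicate windows → 13 − 5 = 8 distinct.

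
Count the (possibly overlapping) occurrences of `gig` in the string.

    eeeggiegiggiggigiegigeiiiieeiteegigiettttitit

5

Sliding a length-3 window over the 45 characters (43 positions):
  position 8–10: gig
  position 11–13: gig
  position 14–16: gig
  position 19–21: gig
  position 33–35: gig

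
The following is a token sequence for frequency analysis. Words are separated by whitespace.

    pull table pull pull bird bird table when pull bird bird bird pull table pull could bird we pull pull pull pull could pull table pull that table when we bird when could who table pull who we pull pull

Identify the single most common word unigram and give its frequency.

Unigram frequencies (highest first):
  pull: 15
  bird: 7
  table: 6
  when: 3
  could: 3
  we: 3
  … (2 more, each ≤ 2)

"pull", 15 times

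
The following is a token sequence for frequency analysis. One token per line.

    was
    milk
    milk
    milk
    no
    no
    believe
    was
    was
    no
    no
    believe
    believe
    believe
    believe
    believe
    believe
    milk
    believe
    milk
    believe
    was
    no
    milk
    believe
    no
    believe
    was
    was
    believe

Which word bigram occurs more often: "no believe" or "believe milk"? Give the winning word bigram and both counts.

"no believe" (3 vs 2)

"no believe": 3 occurrences
"believe milk": 2 occurrences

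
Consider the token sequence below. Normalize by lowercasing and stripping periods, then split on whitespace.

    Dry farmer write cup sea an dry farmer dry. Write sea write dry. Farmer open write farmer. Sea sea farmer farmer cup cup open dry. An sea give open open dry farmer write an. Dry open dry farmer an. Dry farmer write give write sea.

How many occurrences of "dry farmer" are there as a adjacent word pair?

6

Scanning the 44 overlapping bigram windows for "dry farmer":
  position 1–2: dry farmer
  position 7–8: dry farmer
  position 13–14: dry farmer
  position 31–32: dry farmer
  position 37–38: dry farmer
  position 40–41: dry farmer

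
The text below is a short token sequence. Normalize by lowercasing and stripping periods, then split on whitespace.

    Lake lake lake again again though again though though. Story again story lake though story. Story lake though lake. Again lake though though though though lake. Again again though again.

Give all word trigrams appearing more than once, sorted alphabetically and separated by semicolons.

again again though; again though again; lake again again; story lake though; though lake again; though though though

Trigram counts meeting the condition (more than once):
  again again though: 2
  again though again: 2
  lake again again: 2
  story lake though: 2
  though lake again: 2
  though though though: 2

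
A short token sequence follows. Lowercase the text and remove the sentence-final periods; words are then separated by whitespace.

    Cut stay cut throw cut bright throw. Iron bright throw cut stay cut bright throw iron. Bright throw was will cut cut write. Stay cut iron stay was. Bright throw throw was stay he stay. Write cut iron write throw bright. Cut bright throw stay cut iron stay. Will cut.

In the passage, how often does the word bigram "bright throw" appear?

6

Scanning the 49 overlapping bigram windows for "bright throw":
  position 6–7: bright throw
  position 9–10: bright throw
  position 14–15: bright throw
  position 17–18: bright throw
  position 29–30: bright throw
  position 43–44: bright throw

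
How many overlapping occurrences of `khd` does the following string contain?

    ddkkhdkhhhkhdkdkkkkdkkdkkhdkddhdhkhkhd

Sliding a length-3 window over the 38 characters (36 positions):
  position 4–6: khd
  position 11–13: khd
  position 25–27: khd
  position 36–38: khd

4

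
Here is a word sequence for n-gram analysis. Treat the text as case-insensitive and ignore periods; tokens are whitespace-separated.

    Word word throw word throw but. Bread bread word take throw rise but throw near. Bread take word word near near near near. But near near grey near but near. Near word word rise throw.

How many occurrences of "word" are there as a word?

Scanning the 35 tokens for "word":
  position 1: word
  position 2: word
  position 4: word
  position 9: word
  position 18: word
  position 19: word
  position 32: word
  position 33: word

8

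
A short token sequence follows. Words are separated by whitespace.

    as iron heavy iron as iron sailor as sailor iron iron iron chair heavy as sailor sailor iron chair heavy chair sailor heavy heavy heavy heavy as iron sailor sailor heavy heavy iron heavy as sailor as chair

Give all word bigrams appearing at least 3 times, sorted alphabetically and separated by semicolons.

Bigram counts meeting the condition (at least 3 times):
  as iron: 3
  as sailor: 3
  heavy as: 3
  heavy heavy: 4

as iron; as sailor; heavy as; heavy heavy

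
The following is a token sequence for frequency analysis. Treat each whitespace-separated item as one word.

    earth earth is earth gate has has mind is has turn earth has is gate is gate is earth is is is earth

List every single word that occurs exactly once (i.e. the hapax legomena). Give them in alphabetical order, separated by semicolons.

mind; turn

Unigram counts meeting the condition (exactly once (i.e. the hapax legomena)):
  mind: 1
  turn: 1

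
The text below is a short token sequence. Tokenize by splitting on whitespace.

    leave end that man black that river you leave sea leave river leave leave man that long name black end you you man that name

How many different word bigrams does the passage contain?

25 tokens → 24 bigram windows in total.
Repeated bigrams (each contributes count−1 duplicates):
  man that: 2
1 duplicate windows → 24 − 1 = 23 distinct.

23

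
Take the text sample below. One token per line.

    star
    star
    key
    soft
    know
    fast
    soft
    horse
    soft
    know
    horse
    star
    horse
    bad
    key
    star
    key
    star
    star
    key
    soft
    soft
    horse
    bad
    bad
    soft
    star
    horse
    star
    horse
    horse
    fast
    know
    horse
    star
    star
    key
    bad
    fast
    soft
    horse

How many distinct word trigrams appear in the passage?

41 tokens → 39 trigram windows in total.
Repeated trigrams (each contributes count−1 duplicates):
  star star key: 3
  fast soft horse: 2
  horse star horse: 2
  know horse star: 2
  star key soft: 2
6 duplicate windows → 39 − 6 = 33 distinct.

33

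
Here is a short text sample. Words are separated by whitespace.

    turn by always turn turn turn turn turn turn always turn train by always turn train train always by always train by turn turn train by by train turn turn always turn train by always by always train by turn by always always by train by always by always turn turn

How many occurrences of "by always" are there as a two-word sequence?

Scanning the 50 overlapping bigram windows for "by always":
  position 2–3: by always
  position 13–14: by always
  position 19–20: by always
  position 34–35: by always
  position 36–37: by always
  position 41–42: by always
  position 46–47: by always
  position 48–49: by always

8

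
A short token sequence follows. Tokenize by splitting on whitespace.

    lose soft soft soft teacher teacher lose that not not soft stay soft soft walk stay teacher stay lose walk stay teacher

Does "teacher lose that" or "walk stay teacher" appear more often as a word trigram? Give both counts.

"teacher lose that": 1 occurrence
"walk stay teacher": 2 occurrences

"walk stay teacher" (2 vs 1)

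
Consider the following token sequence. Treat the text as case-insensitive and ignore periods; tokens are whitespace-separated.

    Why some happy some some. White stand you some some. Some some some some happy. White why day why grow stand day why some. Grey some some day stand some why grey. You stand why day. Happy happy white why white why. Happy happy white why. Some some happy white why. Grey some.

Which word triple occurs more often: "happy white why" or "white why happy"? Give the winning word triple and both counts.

"happy white why": 4 occurrences
"white why happy": 1 occurrence

"happy white why" (4 vs 1)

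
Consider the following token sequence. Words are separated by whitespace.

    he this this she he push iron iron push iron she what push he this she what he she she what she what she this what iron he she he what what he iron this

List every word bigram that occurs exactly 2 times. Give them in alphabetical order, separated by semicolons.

he she; he this; push iron; she he; this she; what he; what she

Bigram counts meeting the condition (exactly 2 times):
  he she: 2
  he this: 2
  push iron: 2
  she he: 2
  this she: 2
  what he: 2
  what she: 2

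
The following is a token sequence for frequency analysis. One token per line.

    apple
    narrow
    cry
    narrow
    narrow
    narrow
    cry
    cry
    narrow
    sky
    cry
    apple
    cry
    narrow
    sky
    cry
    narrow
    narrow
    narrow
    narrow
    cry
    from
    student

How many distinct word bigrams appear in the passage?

11

23 tokens → 22 bigram windows in total.
Repeated bigrams (each contributes count−1 duplicates):
  narrow narrow: 5
  cry narrow: 4
  narrow cry: 3
  narrow sky: 2
  sky cry: 2
11 duplicate windows → 22 − 11 = 11 distinct.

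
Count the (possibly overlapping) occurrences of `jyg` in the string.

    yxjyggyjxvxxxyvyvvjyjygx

2

Sliding a length-3 window over the 24 characters (22 positions):
  position 3–5: jyg
  position 21–23: jyg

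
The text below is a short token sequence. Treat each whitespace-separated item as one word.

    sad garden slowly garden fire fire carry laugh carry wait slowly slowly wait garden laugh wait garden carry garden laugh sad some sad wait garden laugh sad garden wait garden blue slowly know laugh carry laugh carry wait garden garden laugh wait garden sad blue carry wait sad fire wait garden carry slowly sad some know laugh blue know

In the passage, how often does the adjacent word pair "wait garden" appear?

7

Scanning the 58 overlapping bigram windows for "wait garden":
  position 13–14: wait garden
  position 16–17: wait garden
  position 24–25: wait garden
  position 29–30: wait garden
  position 38–39: wait garden
  position 42–43: wait garden
  position 50–51: wait garden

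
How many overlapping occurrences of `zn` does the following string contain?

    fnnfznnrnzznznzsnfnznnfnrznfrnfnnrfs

Sliding a length-2 window over the 36 characters (35 positions):
  position 5–6: zn
  position 11–12: zn
  position 13–14: zn
  position 20–21: zn
  position 26–27: zn

5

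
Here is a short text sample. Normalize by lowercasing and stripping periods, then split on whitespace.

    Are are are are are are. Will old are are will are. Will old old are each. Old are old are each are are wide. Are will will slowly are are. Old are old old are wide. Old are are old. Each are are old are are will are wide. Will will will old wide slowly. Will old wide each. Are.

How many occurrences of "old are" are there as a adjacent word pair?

8

Scanning the 60 overlapping bigram windows for "old are":
  position 8–9: old are
  position 15–16: old are
  position 18–19: old are
  position 20–21: old are
  position 32–33: old are
  position 35–36: old are
  position 38–39: old are
  position 45–46: old are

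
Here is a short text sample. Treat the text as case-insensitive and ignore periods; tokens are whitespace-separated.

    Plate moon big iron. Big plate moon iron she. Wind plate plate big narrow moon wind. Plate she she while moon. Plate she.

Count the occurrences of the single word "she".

Scanning the 23 tokens for "she":
  position 9: she
  position 18: she
  position 19: she
  position 23: she

4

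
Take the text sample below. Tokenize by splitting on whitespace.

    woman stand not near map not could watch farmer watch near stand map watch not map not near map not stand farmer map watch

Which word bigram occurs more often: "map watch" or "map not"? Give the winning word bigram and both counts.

"map watch": 2 occurrences
"map not": 3 occurrences

"map not" (3 vs 2)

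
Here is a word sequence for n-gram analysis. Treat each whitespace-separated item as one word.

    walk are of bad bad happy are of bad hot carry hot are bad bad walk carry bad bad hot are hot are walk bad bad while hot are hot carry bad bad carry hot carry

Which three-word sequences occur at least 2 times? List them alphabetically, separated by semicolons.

are of bad; carry bad bad; hot are hot

Trigram counts meeting the condition (at least 2 times):
  are of bad: 2
  carry bad bad: 2
  hot are hot: 2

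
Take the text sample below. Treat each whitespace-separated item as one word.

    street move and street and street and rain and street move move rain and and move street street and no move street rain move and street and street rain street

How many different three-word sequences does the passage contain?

24

30 tokens → 28 trigram windows in total.
Repeated trigrams (each contributes count−1 duplicates):
  and street and: 3
  move and street: 2
  street and street: 2
4 duplicate windows → 28 − 4 = 24 distinct.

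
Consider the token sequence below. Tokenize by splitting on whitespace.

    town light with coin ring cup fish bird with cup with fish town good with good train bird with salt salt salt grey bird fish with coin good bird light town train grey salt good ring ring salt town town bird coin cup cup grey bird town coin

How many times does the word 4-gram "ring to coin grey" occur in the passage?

Scanning the 45 overlapping 4-gram windows for "ring to coin grey":
  (none found)

0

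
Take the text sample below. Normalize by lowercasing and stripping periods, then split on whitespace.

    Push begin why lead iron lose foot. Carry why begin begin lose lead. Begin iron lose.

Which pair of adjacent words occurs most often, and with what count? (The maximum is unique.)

"iron lose", 2 times

Bigram frequencies (highest first):
  iron lose: 2
  push begin: 1
  begin why: 1
  why lead: 1
  lead iron: 1
  lose foot: 1
  … (8 more, each ≤ 1)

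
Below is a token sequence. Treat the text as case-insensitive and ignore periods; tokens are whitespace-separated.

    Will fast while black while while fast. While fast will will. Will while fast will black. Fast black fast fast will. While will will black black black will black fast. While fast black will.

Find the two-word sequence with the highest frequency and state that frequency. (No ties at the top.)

Bigram frequencies (highest first):
  while fast: 4
  fast while: 3
  fast will: 3
  will will: 3
  will black: 3
  black fast: 3
  … (10 more, each ≤ 2)

"while fast", 4 times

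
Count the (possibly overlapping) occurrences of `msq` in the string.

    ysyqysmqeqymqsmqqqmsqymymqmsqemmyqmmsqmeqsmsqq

4

Sliding a length-3 window over the 46 characters (44 positions):
  position 19–21: msq
  position 27–29: msq
  position 36–38: msq
  position 43–45: msq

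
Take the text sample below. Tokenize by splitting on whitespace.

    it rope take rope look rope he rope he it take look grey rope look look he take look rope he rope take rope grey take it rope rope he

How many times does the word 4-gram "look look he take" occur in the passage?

Scanning the 27 overlapping 4-gram windows for "look look he take":
  position 15–18: look look he take

1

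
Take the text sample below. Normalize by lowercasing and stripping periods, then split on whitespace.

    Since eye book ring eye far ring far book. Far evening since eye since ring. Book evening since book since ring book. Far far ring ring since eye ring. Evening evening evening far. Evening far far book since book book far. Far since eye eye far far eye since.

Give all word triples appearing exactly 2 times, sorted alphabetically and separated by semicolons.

Trigram counts meeting the condition (exactly 2 times):
  book far far: 2
  since ring book: 2

book far far; since ring book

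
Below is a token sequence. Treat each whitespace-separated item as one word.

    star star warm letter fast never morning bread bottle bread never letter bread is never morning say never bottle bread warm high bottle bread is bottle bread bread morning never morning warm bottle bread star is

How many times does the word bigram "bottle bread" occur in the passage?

5

Scanning the 35 overlapping bigram windows for "bottle bread":
  position 9–10: bottle bread
  position 19–20: bottle bread
  position 23–24: bottle bread
  position 26–27: bottle bread
  position 33–34: bottle bread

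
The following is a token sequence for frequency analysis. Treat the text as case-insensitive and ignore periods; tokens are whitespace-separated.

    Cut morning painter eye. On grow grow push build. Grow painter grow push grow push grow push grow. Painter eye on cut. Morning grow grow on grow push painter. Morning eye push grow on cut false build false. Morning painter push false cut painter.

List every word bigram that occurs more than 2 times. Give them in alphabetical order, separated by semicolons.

grow push; push grow

Bigram counts meeting the condition (more than 2 times):
  grow push: 5
  push grow: 4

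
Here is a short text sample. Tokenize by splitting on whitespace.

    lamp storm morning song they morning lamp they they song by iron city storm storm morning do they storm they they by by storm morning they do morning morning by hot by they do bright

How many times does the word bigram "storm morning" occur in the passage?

Scanning the 34 overlapping bigram windows for "storm morning":
  position 2–3: storm morning
  position 15–16: storm morning
  position 24–25: storm morning

3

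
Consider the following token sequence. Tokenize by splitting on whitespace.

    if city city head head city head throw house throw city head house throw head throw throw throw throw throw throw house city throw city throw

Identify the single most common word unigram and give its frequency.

Unigram frequencies (highest first):
  throw: 11
  city: 6
  head: 5
  house: 3
  if: 1

"throw", 11 times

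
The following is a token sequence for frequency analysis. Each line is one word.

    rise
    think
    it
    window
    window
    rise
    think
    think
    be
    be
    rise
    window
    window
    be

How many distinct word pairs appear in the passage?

14 tokens → 13 bigram windows in total.
Repeated bigrams (each contributes count−1 duplicates):
  rise think: 2
  window window: 2
2 duplicate windows → 13 − 2 = 11 distinct.

11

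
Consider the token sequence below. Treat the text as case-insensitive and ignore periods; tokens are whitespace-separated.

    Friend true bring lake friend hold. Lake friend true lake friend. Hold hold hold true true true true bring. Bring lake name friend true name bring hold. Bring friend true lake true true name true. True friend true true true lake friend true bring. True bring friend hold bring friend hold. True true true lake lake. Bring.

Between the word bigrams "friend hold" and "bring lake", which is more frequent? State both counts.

"friend hold" (4 vs 2)

"friend hold": 4 occurrences
"bring lake": 2 occurrences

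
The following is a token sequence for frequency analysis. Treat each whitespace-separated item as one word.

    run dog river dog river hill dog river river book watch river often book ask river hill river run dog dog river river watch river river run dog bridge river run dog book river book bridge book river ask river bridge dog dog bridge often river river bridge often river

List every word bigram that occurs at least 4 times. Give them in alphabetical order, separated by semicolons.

dog river; river river; run dog

Bigram counts meeting the condition (at least 4 times):
  dog river: 4
  river river: 4
  run dog: 4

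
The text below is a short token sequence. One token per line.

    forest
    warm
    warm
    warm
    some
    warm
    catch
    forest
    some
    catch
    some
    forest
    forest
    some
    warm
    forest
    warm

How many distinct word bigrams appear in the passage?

17 tokens → 16 bigram windows in total.
Repeated bigrams (each contributes count−1 duplicates):
  forest some: 2
  forest warm: 2
  some warm: 2
  warm warm: 2
4 duplicate windows → 16 − 4 = 12 distinct.

12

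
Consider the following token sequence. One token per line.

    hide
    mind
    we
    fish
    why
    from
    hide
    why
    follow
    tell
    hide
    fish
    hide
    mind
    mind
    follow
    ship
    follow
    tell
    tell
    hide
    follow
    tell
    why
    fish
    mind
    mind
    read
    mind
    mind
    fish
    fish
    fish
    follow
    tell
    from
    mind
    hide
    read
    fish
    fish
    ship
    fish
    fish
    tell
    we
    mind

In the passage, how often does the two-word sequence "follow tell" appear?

4

Scanning the 46 overlapping bigram windows for "follow tell":
  position 9–10: follow tell
  position 18–19: follow tell
  position 22–23: follow tell
  position 34–35: follow tell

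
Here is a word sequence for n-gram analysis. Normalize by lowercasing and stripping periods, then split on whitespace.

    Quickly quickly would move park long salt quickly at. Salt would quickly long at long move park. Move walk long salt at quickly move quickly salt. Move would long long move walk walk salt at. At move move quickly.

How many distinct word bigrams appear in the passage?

32

39 tokens → 38 bigram windows in total.
Repeated bigrams (each contributes count−1 duplicates):
  long move: 2
  long salt: 2
  move park: 2
  move quickly: 2
  move walk: 2
  salt at: 2
6 duplicate windows → 38 − 6 = 32 distinct.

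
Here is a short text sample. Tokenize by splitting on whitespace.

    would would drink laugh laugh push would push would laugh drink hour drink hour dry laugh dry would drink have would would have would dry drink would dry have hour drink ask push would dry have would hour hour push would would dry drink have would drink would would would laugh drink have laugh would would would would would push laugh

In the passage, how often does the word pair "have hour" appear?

Scanning the 60 overlapping bigram windows for "have hour":
  position 29–30: have hour

1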